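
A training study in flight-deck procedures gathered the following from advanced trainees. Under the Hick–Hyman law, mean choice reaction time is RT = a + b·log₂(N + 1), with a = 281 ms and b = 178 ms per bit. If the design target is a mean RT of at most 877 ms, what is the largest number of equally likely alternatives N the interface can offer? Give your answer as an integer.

Set 281 + 178·log₂(N + 1) ≤ 877.
log₂(N + 1) ≤ (877 − 281) / 178 = 3.3483.
N + 1 ≤ 2^3.3483 = 10.1845.
N ≤ 9.1845, so the largest integer N is 9.

9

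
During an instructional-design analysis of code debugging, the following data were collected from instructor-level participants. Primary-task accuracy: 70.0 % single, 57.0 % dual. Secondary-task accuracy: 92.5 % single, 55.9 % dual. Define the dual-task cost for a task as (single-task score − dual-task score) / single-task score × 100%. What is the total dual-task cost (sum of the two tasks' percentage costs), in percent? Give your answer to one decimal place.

Primary cost = (70.0 − 57.0) / 70.0 × 100% = 18.5714%.
Secondary cost = (92.5 − 55.9) / 92.5 × 100% = 39.5676%.
Total = 18.5714% + 39.5676% = 58.1390% ≈ 58.1%.

58.1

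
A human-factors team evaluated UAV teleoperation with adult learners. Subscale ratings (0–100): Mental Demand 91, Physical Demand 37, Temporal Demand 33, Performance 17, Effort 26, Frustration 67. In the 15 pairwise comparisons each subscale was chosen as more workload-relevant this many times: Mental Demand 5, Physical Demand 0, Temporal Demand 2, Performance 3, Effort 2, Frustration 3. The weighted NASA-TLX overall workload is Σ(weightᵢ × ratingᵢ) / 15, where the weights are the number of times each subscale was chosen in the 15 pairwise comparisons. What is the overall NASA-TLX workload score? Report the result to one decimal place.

55.0

The tallies are the weights (they sum to 15).
Weighted sum = 5·91 + 0·37 + 2·33 + 3·17 + 2·26 + 3·67
            = 455 + 0 + 66 + 51 + 52 + 201 = 825.
Overall workload = 825 / 15 = 55.0000 ≈ 55.0.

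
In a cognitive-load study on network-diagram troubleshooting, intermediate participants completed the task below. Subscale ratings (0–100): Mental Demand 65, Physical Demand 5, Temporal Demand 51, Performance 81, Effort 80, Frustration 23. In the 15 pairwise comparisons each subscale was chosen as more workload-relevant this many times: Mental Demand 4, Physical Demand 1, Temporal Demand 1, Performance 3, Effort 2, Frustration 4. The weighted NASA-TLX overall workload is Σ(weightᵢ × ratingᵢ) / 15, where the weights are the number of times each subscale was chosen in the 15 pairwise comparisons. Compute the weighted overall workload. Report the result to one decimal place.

The tallies are the weights (they sum to 15).
Weighted sum = 4·65 + 1·5 + 1·51 + 3·81 + 2·80 + 4·23
            = 260 + 5 + 51 + 243 + 160 + 92 = 811.
Overall workload = 811 / 15 = 54.0667 ≈ 54.1.

54.1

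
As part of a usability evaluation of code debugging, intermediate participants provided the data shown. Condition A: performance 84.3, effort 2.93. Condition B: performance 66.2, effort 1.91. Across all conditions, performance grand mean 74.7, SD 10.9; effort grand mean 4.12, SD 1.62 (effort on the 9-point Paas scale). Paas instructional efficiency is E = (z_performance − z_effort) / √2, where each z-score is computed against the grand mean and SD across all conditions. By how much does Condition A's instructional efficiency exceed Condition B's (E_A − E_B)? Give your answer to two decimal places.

Condition A: z_P = (84.3 − 74.7)/10.9 = 0.8807; z_E = (2.93 − 4.12)/1.62 = -0.7346; E_A = (0.8807 − (-0.7346))/√2 = 1.1422.
Condition B: z_P = (66.2 − 74.7)/10.9 = -0.7798; z_E = (1.91 − 4.12)/1.62 = -1.3642; E_B = (-0.7798 − (-1.3642))/√2 = 0.4132.
E_A − E_B = 1.1422 − 0.4132 = 0.7290 ≈ 0.73.

0.73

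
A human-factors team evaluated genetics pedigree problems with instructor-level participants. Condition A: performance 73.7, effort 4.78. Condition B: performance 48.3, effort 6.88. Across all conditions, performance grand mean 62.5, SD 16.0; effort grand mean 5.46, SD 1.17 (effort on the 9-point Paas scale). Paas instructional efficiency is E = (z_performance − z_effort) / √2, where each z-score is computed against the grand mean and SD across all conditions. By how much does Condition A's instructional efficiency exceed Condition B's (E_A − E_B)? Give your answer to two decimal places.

2.39

Condition A: z_P = (73.7 − 62.5)/16.0 = 0.7000; z_E = (4.78 − 5.46)/1.17 = -0.5812; E_A = (0.7000 − (-0.5812))/√2 = 0.9059.
Condition B: z_P = (48.3 − 62.5)/16.0 = -0.8875; z_E = (6.88 − 5.46)/1.17 = 1.2137; E_B = (-0.8875 − 1.2137)/√2 = -1.4858.
E_A − E_B = 0.9059 − (-1.4858) = 2.3917 ≈ 2.39.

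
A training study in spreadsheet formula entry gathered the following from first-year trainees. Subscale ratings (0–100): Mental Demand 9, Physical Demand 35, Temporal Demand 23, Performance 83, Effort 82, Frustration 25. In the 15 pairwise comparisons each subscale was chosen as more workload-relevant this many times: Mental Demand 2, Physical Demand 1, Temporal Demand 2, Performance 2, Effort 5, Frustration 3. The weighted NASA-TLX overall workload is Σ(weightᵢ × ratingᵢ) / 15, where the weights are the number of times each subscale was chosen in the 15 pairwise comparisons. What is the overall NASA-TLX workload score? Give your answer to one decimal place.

50.0

The tallies are the weights (they sum to 15).
Weighted sum = 2·9 + 1·35 + 2·23 + 2·83 + 5·82 + 3·25
            = 18 + 35 + 46 + 166 + 410 + 75 = 750.
Overall workload = 750 / 15 = 50.0000 ≈ 50.0.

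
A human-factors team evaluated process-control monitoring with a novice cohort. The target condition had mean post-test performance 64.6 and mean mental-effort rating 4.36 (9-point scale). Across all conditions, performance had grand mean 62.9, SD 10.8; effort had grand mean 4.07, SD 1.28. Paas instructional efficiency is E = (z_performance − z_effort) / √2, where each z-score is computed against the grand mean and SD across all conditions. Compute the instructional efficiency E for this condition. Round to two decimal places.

z_performance = (64.6 − 62.9) / 10.8 = 1.7000 / 10.8 = 0.1574.
z_effort = (4.36 − 4.07) / 1.28 = 0.2900 / 1.28 = 0.2266.
z_P − z_E = 0.1574 − 0.2266 = -0.0692.
E = -0.0692 / √2 = -0.0692 / 1.41421 = -0.0489 ≈ -0.05.

-0.05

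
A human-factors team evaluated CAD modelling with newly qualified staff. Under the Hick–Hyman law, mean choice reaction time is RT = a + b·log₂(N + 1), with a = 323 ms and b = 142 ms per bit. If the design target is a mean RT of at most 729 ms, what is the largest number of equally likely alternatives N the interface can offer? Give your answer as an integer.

6

Set 323 + 142·log₂(N + 1) ≤ 729.
log₂(N + 1) ≤ (729 − 323) / 142 = 2.8592.
N + 1 ≤ 2^2.8592 = 7.2561.
N ≤ 6.2561, so the largest integer N is 6.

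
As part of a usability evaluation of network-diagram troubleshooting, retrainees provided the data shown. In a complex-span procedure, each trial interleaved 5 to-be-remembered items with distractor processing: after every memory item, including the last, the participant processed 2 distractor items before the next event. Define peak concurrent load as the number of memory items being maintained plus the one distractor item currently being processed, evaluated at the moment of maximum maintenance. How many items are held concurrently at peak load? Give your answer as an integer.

6

Maintenance is greatest during the distractor(s) after memory item 5: all 5 memory items are being held.
One distractor item is concurrently being processed.
Peak concurrent load = 5 + 1 = 6 items.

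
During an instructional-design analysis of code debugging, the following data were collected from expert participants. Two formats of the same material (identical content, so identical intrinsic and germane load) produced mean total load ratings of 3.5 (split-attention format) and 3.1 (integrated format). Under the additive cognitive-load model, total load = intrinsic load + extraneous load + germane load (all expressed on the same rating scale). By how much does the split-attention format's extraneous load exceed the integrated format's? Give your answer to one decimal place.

0.4

Intrinsic and germane load are equal across formats, so the difference in total load equals the difference in extraneous load.
Extraneous-load difference = 3.5 − 3.1 = 0.4.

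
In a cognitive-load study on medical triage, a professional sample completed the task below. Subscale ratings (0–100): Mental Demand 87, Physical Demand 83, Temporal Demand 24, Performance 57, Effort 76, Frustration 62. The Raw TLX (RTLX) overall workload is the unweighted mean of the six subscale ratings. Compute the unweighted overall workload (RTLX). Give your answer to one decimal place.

Sum of ratings = 87 + 83 + 24 + 57 + 76 + 62 = 389.
RTLX = 389 / 6 = 64.8333 ≈ 64.8.

64.8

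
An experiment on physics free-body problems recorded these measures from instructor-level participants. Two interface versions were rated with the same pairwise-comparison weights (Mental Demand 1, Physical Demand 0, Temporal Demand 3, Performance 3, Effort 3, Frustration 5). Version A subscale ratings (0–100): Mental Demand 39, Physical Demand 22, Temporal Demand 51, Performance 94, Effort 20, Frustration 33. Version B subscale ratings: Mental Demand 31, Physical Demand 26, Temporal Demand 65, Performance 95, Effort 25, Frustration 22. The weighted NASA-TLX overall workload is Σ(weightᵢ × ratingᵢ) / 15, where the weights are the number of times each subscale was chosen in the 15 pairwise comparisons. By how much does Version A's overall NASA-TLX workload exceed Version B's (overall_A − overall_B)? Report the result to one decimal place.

0.2

Version A weighted sum = 1·39 + 0·22 + 3·51 + 3·94 + 3·20 + 5·33 = 39 + 0 + 153 + 282 + 60 + 165 = 699; overall_A = 699/15 = 46.6000.
Version B weighted sum = 1·31 + 0·26 + 3·65 + 3·95 + 3·25 + 5·22 = 31 + 0 + 195 + 285 + 75 + 110 = 696; overall_B = 696/15 = 46.4000.
Difference = 46.6000 − 46.4000 = 0.2000 ≈ 0.2.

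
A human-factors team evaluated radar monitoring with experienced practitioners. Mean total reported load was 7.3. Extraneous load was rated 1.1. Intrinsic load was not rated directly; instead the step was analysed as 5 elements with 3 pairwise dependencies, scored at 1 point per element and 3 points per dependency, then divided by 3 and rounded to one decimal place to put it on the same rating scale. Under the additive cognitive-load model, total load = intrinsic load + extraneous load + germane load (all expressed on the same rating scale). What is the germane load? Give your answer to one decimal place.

Intrinsic (element-interactivity): (5 × 1 + 3 × 3) / 3 = 14 / 3 = 4.6667 → 4.7.
germane load = total − intrinsic − extraneous
             = 7.3 − 4.7 − 1.1 = 1.5.

1.5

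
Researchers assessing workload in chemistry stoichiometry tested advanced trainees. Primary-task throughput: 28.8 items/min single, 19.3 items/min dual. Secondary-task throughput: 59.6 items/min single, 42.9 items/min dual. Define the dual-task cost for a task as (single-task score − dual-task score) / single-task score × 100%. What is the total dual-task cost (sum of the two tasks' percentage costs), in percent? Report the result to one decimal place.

61.0

Primary cost = (28.8 − 19.3) / 28.8 × 100% = 32.9861%.
Secondary cost = (59.6 − 42.9) / 59.6 × 100% = 28.0201%.
Total = 32.9861% + 28.0201% = 61.0062% ≈ 61.0%.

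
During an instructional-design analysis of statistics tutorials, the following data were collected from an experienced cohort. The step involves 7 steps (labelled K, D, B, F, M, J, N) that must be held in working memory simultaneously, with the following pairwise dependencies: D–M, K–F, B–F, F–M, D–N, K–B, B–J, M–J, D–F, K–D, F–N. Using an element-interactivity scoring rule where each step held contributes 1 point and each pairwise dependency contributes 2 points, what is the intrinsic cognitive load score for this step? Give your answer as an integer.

Count of steps held simultaneously: 7.
Count of pairwise dependencies listed: 11.
Element contribution: 7 × 1 = 7.
Interaction contribution: 11 × 2 = 22.
Intrinsic load = 7 + 22 = 29.

29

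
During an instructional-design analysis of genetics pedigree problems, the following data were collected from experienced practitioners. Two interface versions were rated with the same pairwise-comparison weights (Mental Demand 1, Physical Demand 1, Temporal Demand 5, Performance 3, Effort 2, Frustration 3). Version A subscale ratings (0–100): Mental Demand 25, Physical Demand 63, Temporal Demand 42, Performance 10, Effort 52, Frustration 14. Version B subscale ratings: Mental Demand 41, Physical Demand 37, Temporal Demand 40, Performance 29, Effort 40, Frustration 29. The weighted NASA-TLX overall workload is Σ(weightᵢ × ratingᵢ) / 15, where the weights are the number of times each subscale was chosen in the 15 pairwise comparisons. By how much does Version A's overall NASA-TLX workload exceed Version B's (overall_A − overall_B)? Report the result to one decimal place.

Version A weighted sum = 1·25 + 1·63 + 5·42 + 3·10 + 2·52 + 3·14 = 25 + 63 + 210 + 30 + 104 + 42 = 474; overall_A = 474/15 = 31.6000.
Version B weighted sum = 1·41 + 1·37 + 5·40 + 3·29 + 2·40 + 3·29 = 41 + 37 + 200 + 87 + 80 + 87 = 532; overall_B = 532/15 = 35.4667.
Difference = 31.6000 − 35.4667 = -3.8667 ≈ -3.9.

-3.9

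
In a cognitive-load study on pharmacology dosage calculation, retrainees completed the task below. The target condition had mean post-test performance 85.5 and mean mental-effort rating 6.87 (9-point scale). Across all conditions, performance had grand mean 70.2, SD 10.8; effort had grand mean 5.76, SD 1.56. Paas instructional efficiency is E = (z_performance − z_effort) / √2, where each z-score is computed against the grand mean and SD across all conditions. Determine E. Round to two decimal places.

z_performance = (85.5 − 70.2) / 10.8 = 15.3000 / 10.8 = 1.4167.
z_effort = (6.87 − 5.76) / 1.56 = 1.1100 / 1.56 = 0.7115.
z_P − z_E = 1.4167 − 0.7115 = 0.7052.
E = 0.7052 / √2 = 0.7052 / 1.41421 = 0.4987 ≈ 0.50.

0.50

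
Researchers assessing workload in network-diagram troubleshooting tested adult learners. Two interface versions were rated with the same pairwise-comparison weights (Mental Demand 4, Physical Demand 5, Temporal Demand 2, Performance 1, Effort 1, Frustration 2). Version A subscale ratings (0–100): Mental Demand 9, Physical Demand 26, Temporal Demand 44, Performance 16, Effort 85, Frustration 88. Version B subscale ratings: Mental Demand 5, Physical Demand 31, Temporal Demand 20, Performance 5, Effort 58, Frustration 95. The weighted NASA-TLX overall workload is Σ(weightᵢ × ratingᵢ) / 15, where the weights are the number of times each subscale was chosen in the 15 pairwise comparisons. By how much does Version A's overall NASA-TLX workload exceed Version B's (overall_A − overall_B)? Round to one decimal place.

Version A weighted sum = 4·9 + 5·26 + 2·44 + 1·16 + 1·85 + 2·88 = 36 + 130 + 88 + 16 + 85 + 176 = 531; overall_A = 531/15 = 35.4000.
Version B weighted sum = 4·5 + 5·31 + 2·20 + 1·5 + 1·58 + 2·95 = 20 + 155 + 40 + 5 + 58 + 190 = 468; overall_B = 468/15 = 31.2000.
Difference = 35.4000 − 31.2000 = 4.2000 ≈ 4.2.

4.2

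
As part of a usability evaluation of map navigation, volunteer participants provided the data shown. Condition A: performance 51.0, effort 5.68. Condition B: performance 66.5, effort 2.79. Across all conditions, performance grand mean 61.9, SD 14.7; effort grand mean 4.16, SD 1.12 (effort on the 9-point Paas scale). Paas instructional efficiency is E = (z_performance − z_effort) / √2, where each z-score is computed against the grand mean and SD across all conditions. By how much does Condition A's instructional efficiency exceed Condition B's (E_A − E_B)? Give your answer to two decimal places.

Condition A: z_P = (51.0 − 61.9)/14.7 = -0.7415; z_E = (5.68 − 4.16)/1.12 = 1.3571; E_A = (-0.7415 − 1.3571)/√2 = -1.4839.
Condition B: z_P = (66.5 − 61.9)/14.7 = 0.3129; z_E = (2.79 − 4.16)/1.12 = -1.2232; E_B = (0.3129 − (-1.2232))/√2 = 1.0862.
E_A − E_B = -1.4839 − 1.0862 = -2.5701 ≈ -2.57.

-2.57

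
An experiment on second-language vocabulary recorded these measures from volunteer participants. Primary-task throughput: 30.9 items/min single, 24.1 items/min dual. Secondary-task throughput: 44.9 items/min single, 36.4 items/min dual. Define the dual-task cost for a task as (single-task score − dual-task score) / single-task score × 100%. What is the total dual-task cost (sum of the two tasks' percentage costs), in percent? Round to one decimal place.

Primary cost = (30.9 − 24.1) / 30.9 × 100% = 22.0065%.
Secondary cost = (44.9 − 36.4) / 44.9 × 100% = 18.9310%.
Total = 22.0065% + 18.9310% = 40.9375% ≈ 40.9%.

40.9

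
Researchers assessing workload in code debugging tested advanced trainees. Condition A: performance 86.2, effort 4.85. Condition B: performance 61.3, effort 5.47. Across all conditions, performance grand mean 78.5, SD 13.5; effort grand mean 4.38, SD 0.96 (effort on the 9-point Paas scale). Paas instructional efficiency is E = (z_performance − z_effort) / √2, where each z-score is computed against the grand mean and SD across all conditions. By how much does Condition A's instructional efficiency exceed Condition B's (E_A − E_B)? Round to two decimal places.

1.76

Condition A: z_P = (86.2 − 78.5)/13.5 = 0.5704; z_E = (4.85 − 4.38)/0.96 = 0.4896; E_A = (0.5704 − 0.4896)/√2 = 0.0571.
Condition B: z_P = (61.3 − 78.5)/13.5 = -1.2741; z_E = (5.47 − 4.38)/0.96 = 1.1354; E_B = (-1.2741 − 1.1354)/√2 = -1.7038.
E_A − E_B = 0.0571 − (-1.7038) = 1.7609 ≈ 1.76.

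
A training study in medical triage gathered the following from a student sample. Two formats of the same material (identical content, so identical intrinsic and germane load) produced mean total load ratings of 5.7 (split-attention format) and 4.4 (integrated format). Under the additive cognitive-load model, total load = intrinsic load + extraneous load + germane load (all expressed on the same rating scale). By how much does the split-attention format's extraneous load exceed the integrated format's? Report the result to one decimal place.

Intrinsic and germane load are equal across formats, so the difference in total load equals the difference in extraneous load.
Extraneous-load difference = 5.7 − 4.4 = 1.3.

1.3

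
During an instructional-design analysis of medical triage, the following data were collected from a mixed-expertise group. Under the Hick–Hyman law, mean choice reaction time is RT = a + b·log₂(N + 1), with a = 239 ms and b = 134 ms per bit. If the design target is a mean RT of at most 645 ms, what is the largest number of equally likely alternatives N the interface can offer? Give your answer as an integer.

Set 239 + 134·log₂(N + 1) ≤ 645.
log₂(N + 1) ≤ (645 − 239) / 134 = 3.0299.
N + 1 ≤ 2^3.0299 = 8.1675.
N ≤ 7.1675, so the largest integer N is 7.

7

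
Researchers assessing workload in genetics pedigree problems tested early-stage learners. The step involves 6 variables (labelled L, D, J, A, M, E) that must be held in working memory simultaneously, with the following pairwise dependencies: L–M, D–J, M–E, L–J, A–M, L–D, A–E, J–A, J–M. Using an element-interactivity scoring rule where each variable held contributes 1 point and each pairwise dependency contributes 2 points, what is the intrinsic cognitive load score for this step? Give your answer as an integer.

24

Count of variables held simultaneously: 6.
Count of pairwise dependencies listed: 9.
Element contribution: 6 × 1 = 6.
Interaction contribution: 9 × 2 = 18.
Intrinsic load = 6 + 18 = 24.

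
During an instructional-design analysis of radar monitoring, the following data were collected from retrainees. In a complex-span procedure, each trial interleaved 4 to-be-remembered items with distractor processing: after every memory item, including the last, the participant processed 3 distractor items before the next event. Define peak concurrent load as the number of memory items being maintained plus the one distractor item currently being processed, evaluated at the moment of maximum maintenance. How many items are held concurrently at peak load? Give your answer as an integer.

Maintenance is greatest during the distractor(s) after memory item 4: all 4 memory items are being held.
One distractor item is concurrently being processed.
Peak concurrent load = 4 + 1 = 5 items.

5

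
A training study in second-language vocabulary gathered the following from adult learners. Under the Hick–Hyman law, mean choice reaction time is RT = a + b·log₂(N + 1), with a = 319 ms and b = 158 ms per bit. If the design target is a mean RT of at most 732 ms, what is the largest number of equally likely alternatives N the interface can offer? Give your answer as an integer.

5

Set 319 + 158·log₂(N + 1) ≤ 732.
log₂(N + 1) ≤ (732 − 319) / 158 = 2.6139.
N + 1 ≤ 2^2.6139 = 6.1216.
N ≤ 5.1216, so the largest integer N is 5.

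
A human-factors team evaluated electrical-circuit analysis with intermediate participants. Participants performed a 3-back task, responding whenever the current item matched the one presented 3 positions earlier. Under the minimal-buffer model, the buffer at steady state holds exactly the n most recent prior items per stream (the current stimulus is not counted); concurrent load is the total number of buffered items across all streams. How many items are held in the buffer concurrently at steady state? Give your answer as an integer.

The buffer holds the 3 most recent prior items.
Steady-state concurrent load = 3 items.

3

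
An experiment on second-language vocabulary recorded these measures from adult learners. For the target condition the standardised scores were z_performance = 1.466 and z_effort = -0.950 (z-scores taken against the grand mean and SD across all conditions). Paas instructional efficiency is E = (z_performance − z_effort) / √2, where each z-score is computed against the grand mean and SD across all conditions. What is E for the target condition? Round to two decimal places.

z_P − z_E = 1.466 − (-0.950) = 2.4160.
E = 2.4160 / √2 = 2.4160 / 1.41421 = 1.7084 ≈ 1.71.

1.71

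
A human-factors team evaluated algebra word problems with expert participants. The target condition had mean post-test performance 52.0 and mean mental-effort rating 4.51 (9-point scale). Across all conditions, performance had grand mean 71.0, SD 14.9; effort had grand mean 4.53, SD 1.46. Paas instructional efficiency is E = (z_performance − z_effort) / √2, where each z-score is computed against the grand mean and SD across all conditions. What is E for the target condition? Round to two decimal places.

-0.89

z_performance = (52.0 − 71.0) / 14.9 = -19.0000 / 14.9 = -1.2752.
z_effort = (4.51 − 4.53) / 1.46 = -0.0200 / 1.46 = -0.0137.
z_P − z_E = -1.2752 − (-0.0137) = -1.2615.
E = -1.2615 / √2 = -1.2615 / 1.41421 = -0.8920 ≈ -0.89.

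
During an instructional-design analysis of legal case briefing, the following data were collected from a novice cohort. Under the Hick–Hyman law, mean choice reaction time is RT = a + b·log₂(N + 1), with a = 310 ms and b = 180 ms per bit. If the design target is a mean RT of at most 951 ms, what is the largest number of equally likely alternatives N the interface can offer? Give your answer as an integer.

10

Set 310 + 180·log₂(N + 1) ≤ 951.
log₂(N + 1) ≤ (951 − 310) / 180 = 3.5611.
N + 1 ≤ 2^3.5611 = 11.8031.
N ≤ 10.8031, so the largest integer N is 10.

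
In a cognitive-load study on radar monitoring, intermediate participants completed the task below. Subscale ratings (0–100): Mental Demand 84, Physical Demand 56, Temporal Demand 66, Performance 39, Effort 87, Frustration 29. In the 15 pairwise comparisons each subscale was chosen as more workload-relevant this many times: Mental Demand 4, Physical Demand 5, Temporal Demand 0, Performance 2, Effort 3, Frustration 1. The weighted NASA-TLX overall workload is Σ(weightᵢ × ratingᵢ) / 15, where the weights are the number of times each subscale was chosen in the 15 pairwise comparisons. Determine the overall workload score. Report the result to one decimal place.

The tallies are the weights (they sum to 15).
Weighted sum = 4·84 + 5·56 + 0·66 + 2·39 + 3·87 + 1·29
            = 336 + 280 + 0 + 78 + 261 + 29 = 984.
Overall workload = 984 / 15 = 65.6000 ≈ 65.6.

65.6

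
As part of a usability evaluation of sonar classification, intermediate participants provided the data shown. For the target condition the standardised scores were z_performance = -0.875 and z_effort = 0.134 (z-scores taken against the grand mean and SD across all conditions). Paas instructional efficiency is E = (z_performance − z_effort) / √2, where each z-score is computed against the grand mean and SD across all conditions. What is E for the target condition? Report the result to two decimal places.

z_P − z_E = -0.875 − 0.134 = -1.0090.
E = -1.0090 / √2 = -1.0090 / 1.41421 = -0.7135 ≈ -0.71.

-0.71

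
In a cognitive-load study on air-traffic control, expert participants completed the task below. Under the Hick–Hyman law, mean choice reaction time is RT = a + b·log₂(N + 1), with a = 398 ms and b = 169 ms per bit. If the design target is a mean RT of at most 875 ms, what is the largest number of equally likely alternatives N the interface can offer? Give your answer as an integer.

6

Set 398 + 169·log₂(N + 1) ≤ 875.
log₂(N + 1) ≤ (875 − 398) / 169 = 2.8225.
N + 1 ≤ 2^2.8225 = 7.0739.
N ≤ 6.0739, so the largest integer N is 6.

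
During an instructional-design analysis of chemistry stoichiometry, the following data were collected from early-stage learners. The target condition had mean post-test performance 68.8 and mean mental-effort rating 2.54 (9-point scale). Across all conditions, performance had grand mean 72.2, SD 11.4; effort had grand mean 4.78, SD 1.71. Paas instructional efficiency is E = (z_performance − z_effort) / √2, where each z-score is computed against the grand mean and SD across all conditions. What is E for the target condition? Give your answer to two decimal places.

0.72

z_performance = (68.8 − 72.2) / 11.4 = -3.4000 / 11.4 = -0.2982.
z_effort = (2.54 − 4.78) / 1.71 = -2.2400 / 1.71 = -1.3099.
z_P − z_E = -0.2982 − (-1.3099) = 1.0117.
E = 1.0117 / √2 = 1.0117 / 1.41421 = 0.7154 ≈ 0.72.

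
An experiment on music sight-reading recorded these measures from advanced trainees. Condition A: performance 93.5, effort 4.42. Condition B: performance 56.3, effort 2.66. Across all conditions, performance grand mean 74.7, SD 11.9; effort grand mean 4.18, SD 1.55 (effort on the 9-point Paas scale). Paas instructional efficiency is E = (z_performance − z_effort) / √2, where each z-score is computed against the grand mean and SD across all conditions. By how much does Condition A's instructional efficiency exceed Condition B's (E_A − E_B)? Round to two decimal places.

1.41

Condition A: z_P = (93.5 − 74.7)/11.9 = 1.5798; z_E = (4.42 − 4.18)/1.55 = 0.1548; E_A = (1.5798 − 0.1548)/√2 = 1.0076.
Condition B: z_P = (56.3 − 74.7)/11.9 = -1.5462; z_E = (2.66 − 4.18)/1.55 = -0.9806; E_B = (-1.5462 − (-0.9806))/√2 = -0.3999.
E_A − E_B = 1.0076 − (-0.3999) = 1.4075 ≈ 1.41.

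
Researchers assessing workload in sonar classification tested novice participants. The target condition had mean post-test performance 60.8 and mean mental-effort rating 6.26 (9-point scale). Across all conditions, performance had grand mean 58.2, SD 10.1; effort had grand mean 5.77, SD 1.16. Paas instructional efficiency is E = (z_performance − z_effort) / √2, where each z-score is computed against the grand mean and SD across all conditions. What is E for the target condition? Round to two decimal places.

-0.12

z_performance = (60.8 − 58.2) / 10.1 = 2.6000 / 10.1 = 0.2574.
z_effort = (6.26 − 5.77) / 1.16 = 0.4900 / 1.16 = 0.4224.
z_P − z_E = 0.2574 − 0.4224 = -0.1650.
E = -0.1650 / √2 = -0.1650 / 1.41421 = -0.1167 ≈ -0.12.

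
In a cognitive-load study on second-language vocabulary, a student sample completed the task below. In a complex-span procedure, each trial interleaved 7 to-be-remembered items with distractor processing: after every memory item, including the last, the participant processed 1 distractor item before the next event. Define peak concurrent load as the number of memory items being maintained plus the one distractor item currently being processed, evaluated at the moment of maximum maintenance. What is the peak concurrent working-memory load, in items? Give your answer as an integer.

8

Maintenance is greatest during the distractor(s) after memory item 7: all 7 memory items are being held.
One distractor item is concurrently being processed.
Peak concurrent load = 7 + 1 = 8 items.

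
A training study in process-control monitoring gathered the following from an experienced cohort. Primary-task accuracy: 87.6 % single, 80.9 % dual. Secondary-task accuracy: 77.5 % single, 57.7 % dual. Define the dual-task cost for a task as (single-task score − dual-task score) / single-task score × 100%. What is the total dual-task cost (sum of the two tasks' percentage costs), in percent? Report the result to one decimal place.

Primary cost = (87.6 − 80.9) / 87.6 × 100% = 7.6484%.
Secondary cost = (77.5 − 57.7) / 77.5 × 100% = 25.5484%.
Total = 7.6484% + 25.5484% = 33.1968% ≈ 33.2%.

33.2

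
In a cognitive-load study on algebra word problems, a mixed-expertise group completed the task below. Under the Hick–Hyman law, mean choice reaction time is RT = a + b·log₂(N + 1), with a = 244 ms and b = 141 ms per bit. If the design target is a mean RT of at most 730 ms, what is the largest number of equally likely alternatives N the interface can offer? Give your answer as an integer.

9

Set 244 + 141·log₂(N + 1) ≤ 730.
log₂(N + 1) ≤ (730 − 244) / 141 = 3.4468.
N + 1 ≤ 2^3.4468 = 10.9041.
N ≤ 9.9041, so the largest integer N is 9.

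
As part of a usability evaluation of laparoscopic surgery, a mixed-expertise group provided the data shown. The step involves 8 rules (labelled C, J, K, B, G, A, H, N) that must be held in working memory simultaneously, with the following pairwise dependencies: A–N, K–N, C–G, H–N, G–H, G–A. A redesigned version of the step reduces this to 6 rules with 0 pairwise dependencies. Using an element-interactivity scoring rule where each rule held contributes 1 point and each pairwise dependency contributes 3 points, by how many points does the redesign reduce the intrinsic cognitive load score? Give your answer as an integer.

20

Original: 8 × 1 + 6 × 3 = 8 + 18 = 26.
Redesigned: 6 × 1 + 0 × 3 = 6 + 0 = 6.
Reduction = 26 − 6 = 20.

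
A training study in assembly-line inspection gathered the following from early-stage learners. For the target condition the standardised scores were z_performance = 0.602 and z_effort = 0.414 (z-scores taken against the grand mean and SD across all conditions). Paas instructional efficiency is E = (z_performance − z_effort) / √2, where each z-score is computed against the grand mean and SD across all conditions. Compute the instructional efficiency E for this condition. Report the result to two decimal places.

z_P − z_E = 0.602 − 0.414 = 0.1880.
E = 0.1880 / √2 = 0.1880 / 1.41421 = 0.1329 ≈ 0.13.

0.13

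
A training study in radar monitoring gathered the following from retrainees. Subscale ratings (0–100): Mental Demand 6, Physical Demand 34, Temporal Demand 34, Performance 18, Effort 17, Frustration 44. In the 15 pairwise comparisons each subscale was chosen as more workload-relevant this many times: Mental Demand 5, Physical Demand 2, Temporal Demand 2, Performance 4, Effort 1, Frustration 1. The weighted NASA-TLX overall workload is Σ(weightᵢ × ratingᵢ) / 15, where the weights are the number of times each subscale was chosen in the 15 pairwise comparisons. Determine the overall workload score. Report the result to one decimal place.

19.9

The tallies are the weights (they sum to 15).
Weighted sum = 5·6 + 2·34 + 2·34 + 4·18 + 1·17 + 1·44
            = 30 + 68 + 68 + 72 + 17 + 44 = 299.
Overall workload = 299 / 15 = 19.9333 ≈ 19.9.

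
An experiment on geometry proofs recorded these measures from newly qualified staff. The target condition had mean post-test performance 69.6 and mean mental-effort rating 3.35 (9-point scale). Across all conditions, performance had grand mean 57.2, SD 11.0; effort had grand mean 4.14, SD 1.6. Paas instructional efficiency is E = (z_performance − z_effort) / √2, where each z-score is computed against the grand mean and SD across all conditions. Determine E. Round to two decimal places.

1.15

z_performance = (69.6 − 57.2) / 11.0 = 12.4000 / 11.0 = 1.1273.
z_effort = (3.35 − 4.14) / 1.6 = -0.7900 / 1.6 = -0.4937.
z_P − z_E = 1.1273 − (-0.4937) = 1.6210.
E = 1.6210 / √2 = 1.6210 / 1.41421 = 1.1462 ≈ 1.15.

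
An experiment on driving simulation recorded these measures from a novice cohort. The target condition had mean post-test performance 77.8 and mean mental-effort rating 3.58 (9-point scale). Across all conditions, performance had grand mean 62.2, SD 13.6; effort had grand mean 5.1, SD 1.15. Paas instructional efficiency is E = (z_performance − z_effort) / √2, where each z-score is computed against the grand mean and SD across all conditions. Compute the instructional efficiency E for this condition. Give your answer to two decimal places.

z_performance = (77.8 − 62.2) / 13.6 = 15.6000 / 13.6 = 1.1471.
z_effort = (3.58 − 5.1) / 1.15 = -1.5200 / 1.15 = -1.3217.
z_P − z_E = 1.1471 − (-1.3217) = 2.4688.
E = 2.4688 / √2 = 2.4688 / 1.41421 = 1.7457 ≈ 1.75.

1.75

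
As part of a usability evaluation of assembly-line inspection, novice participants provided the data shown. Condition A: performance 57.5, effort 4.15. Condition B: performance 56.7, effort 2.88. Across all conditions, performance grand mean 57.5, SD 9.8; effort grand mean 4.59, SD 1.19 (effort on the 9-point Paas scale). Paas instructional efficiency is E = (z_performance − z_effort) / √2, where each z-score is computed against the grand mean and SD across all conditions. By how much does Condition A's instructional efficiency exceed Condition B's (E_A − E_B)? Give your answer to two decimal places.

-0.70

Condition A: z_P = (57.5 − 57.5)/9.8 = 0.0000; z_E = (4.15 − 4.59)/1.19 = -0.3697; E_A = (0.0000 − (-0.3697))/√2 = 0.2614.
Condition B: z_P = (56.7 − 57.5)/9.8 = -0.0816; z_E = (2.88 − 4.59)/1.19 = -1.4370; E_B = (-0.0816 − (-1.4370))/√2 = 0.9584.
E_A − E_B = 0.2614 − 0.9584 = -0.6970 ≈ -0.70.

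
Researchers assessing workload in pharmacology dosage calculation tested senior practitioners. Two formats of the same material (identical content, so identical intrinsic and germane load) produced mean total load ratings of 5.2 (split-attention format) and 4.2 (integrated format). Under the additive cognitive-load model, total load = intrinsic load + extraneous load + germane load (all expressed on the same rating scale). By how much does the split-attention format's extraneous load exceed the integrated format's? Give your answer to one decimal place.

Intrinsic and germane load are equal across formats, so the difference in total load equals the difference in extraneous load.
Extraneous-load difference = 5.2 − 4.2 = 1.0.

1.0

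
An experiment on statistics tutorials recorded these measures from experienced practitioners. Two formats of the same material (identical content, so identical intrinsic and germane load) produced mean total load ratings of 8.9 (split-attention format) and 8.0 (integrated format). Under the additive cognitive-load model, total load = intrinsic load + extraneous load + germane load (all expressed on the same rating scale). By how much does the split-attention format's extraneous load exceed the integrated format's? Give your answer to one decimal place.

Intrinsic and germane load are equal across formats, so the difference in total load equals the difference in extraneous load.
Extraneous-load difference = 8.9 − 8.0 = 0.9.

0.9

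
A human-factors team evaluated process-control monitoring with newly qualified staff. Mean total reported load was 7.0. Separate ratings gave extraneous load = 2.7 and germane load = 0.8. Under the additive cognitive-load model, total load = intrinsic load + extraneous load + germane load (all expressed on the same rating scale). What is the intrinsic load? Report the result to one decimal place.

intrinsic load = total − extraneous − germane
             = 7.0 − 2.7 − 0.8 = 3.5.

3.5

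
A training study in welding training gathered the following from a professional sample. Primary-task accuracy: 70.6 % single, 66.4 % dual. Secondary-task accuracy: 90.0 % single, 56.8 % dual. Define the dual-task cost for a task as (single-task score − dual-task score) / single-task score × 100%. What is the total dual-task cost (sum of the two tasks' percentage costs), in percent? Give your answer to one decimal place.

Primary cost = (70.6 − 66.4) / 70.6 × 100% = 5.9490%.
Secondary cost = (90.0 − 56.8) / 90.0 × 100% = 36.8889%.
Total = 5.9490% + 36.8889% = 42.8379% ≈ 42.8%.

42.8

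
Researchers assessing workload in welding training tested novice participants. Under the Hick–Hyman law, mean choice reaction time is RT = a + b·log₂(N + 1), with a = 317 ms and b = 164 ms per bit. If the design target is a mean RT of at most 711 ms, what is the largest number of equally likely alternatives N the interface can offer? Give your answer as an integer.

4

Set 317 + 164·log₂(N + 1) ≤ 711.
log₂(N + 1) ≤ (711 − 317) / 164 = 2.4024.
N + 1 ≤ 2^2.4024 = 5.2868.
N ≤ 4.2868, so the largest integer N is 4.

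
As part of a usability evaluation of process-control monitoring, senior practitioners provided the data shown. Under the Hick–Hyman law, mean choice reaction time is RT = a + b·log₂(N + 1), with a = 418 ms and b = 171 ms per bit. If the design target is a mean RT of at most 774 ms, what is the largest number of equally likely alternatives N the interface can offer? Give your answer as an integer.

3

Set 418 + 171·log₂(N + 1) ≤ 774.
log₂(N + 1) ≤ (774 − 418) / 171 = 2.0819.
N + 1 ≤ 2^2.0819 = 4.2336.
N ≤ 3.2336, so the largest integer N is 3.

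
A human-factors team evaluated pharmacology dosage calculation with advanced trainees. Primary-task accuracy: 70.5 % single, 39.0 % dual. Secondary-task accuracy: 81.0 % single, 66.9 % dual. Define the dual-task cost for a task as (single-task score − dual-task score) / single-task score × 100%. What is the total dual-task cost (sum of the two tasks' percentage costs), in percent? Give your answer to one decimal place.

Primary cost = (70.5 − 39.0) / 70.5 × 100% = 44.6809%.
Secondary cost = (81.0 − 66.9) / 81.0 × 100% = 17.4074%.
Total = 44.6809% + 17.4074% = 62.0883% ≈ 62.1%.

62.1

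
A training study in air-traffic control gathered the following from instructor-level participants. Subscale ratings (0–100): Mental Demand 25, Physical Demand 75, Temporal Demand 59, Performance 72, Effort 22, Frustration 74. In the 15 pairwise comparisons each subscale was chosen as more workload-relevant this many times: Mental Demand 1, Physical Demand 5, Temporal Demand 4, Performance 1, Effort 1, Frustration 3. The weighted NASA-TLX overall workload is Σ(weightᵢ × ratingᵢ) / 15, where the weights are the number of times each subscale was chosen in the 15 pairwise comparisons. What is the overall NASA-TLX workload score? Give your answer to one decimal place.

63.5

The tallies are the weights (they sum to 15).
Weighted sum = 1·25 + 5·75 + 4·59 + 1·72 + 1·22 + 3·74
            = 25 + 375 + 236 + 72 + 22 + 222 = 952.
Overall workload = 952 / 15 = 63.4667 ≈ 63.5.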